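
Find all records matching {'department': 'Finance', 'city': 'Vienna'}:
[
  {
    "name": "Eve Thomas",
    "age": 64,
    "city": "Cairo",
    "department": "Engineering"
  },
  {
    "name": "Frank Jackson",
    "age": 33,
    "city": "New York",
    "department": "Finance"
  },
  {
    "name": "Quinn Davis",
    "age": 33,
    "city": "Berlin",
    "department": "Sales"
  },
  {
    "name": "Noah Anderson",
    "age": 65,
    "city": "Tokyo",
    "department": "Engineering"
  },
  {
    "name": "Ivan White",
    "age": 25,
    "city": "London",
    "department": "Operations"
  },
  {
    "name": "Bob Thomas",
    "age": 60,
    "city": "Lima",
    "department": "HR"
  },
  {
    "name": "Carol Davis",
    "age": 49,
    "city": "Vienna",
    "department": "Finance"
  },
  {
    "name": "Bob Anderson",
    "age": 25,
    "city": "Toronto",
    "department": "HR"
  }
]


Search criteria: {'department': 'Finance', 'city': 'Vienna'}

Checking 8 records:
  Eve Thomas: {department: Engineering, city: Cairo}
  Frank Jackson: {department: Finance, city: New York}
  Quinn Davis: {department: Sales, city: Berlin}
  Noah Anderson: {department: Engineering, city: Tokyo}
  Ivan White: {department: Operations, city: London}
  Bob Thomas: {department: HR, city: Lima}
  Carol Davis: {department: Finance, city: Vienna} <-- MATCH
  Bob Anderson: {department: HR, city: Toronto}

Matches: ["Carol Davis"]

["Carol Davis"]


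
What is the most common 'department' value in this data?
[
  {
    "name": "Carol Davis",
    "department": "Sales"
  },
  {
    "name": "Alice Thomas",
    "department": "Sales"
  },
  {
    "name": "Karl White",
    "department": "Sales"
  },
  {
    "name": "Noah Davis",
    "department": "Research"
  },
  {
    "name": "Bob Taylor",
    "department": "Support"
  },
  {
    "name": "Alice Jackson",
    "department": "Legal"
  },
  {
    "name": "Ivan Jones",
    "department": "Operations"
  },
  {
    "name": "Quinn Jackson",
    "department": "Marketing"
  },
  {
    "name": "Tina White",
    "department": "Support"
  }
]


Counting 'department' values across 9 records:

  Sales: 3 ###
  Support: 2 ##
  Research: 1 #
  Legal: 1 #
  Operations: 1 #
  Marketing: 1 #

Most common: Sales (3 times)

Sales (3 times)


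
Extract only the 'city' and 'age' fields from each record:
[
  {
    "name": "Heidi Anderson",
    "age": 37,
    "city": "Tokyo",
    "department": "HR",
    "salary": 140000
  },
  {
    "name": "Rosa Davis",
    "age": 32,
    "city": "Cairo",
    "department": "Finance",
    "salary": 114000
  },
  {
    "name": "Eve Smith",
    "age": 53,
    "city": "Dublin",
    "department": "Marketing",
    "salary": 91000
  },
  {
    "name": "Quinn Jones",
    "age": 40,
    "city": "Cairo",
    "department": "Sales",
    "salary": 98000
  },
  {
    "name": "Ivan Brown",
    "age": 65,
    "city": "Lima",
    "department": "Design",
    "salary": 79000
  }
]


Original: 5 records with fields: name, age, city, department, salary
Keep: ['city', 'age']
Drop: ['name', 'department', 'salary']
Result: 5 records, 2 fields each

[
  {
    "city": "Tokyo",
    "age": 37
  },
  {
    "city": "Cairo",
    "age": 32
  },
  {
    "city": "Dublin",
    "age": 53
  },
  {
    "city": "Cairo",
    "age": 40
  },
  {
    "city": "Lima",
    "age": 65
  }
]


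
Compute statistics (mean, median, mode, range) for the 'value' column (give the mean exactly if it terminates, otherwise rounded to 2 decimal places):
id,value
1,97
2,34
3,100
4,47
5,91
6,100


Data: [97, 34, 100, 47, 91, 100]
Count: 6
Sum: 469
Mean: 469/6 ≈ 78.17 (rounded to 2 decimal places)
Sorted: [34, 47, 91, 97, 100, 100]
Median: 94.0
Mode: 100 (2 times)
Range: 100 - 34 = 66
Min: 34, Max: 100

mean≈78.17, median=94.0, mode=100, range=66


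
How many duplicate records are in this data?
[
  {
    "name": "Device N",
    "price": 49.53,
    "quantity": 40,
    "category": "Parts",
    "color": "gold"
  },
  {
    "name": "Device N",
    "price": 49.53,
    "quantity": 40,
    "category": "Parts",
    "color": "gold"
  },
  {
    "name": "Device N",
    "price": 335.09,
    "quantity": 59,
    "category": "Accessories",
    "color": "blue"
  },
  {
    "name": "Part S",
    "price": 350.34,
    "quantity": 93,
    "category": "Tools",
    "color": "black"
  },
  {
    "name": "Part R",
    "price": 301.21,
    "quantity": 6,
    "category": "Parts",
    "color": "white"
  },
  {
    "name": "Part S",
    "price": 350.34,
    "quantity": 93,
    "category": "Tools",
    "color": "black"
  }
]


Checking 6 records for duplicates:

  Row 1: Device N ($49.53, qty 40)
  Row 2: Device N ($49.53, qty 40) <-- DUPLICATE
  Row 3: Device N ($335.09, qty 59)
  Row 4: Part S ($350.34, qty 93)
  Row 5: Part R ($301.21, qty 6)
  Row 6: Part S ($350.34, qty 93) <-- DUPLICATE

Duplicates found: 2
Unique records: 4

2 duplicates, 4 unique


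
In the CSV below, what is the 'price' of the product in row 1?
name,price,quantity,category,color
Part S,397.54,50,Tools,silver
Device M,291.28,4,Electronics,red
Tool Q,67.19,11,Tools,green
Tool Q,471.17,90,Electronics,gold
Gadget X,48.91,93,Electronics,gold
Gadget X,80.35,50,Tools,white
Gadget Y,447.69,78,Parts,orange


Query: Row 1 ('Part S'), column 'price'
Value: 397.54

397.54


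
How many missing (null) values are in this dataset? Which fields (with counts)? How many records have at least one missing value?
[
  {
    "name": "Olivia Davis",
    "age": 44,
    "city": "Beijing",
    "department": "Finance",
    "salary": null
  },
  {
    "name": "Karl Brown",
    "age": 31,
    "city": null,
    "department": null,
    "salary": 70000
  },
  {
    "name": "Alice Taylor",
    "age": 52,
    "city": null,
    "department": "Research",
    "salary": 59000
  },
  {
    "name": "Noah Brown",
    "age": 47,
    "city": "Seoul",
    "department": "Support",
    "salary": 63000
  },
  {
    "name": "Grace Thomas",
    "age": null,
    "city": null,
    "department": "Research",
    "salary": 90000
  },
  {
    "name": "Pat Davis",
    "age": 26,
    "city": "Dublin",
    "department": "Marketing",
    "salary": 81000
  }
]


Checking for missing (null) values in 6 records:

  Olivia Davis: salary
  Karl Brown: city, department
  Alice Taylor: city
  Noah Brown: complete
  Grace Thomas: age, city
  Pat Davis: complete

Per field:
  name: 0 missing
  age: 1 missing
  city: 3 missing
  department: 1 missing
  salary: 1 missing

Total missing values: 6
Records with any missing: 4

6 missing values (age: 1, city: 3, department: 1, salary: 1); 4 incomplete records


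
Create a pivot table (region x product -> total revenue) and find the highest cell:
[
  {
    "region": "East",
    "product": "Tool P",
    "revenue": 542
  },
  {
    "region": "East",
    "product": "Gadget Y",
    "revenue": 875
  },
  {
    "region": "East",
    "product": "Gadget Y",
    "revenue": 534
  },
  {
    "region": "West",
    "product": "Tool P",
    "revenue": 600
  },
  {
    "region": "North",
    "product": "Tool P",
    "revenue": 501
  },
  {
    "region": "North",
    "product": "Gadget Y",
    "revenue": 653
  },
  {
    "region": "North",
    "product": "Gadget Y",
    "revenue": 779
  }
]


Pivot: region (rows) x product (columns) -> total revenue

     Gadget Y      Tool P      
East          1409           542  
North         1432           501  
West             0           600  

Highest: North / Gadget Y = $1432

North / Gadget Y = $1432


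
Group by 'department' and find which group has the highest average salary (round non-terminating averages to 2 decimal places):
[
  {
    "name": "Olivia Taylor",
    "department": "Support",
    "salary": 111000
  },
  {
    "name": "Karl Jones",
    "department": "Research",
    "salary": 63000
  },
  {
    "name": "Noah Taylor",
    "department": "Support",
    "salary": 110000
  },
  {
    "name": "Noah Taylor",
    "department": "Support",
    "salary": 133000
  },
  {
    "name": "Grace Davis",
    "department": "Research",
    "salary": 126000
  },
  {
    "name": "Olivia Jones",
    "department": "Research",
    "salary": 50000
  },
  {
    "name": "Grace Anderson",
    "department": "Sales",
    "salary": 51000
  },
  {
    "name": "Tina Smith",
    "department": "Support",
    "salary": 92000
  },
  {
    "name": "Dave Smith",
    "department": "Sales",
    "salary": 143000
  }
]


Group by: department

Groups:
  Research: 3 people, avg salary = 239000/3 ≈ $79666.67
  Sales: 2 people, avg salary = 194000/2 = $97000
  Support: 4 people, avg salary = 446000/4 = $111500

Highest average salary: Support ($111500)

Support ($111500)


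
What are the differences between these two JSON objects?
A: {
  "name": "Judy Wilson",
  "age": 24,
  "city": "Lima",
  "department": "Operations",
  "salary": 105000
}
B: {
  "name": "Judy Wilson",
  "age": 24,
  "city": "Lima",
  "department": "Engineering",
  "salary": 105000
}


Comparing each field (in key order):
  name: same
  age: same
  city: same
  department: DIFFERENT
  salary: same
Differences:
  department: Operations -> Engineering

1 field(s) changed

1 change: department


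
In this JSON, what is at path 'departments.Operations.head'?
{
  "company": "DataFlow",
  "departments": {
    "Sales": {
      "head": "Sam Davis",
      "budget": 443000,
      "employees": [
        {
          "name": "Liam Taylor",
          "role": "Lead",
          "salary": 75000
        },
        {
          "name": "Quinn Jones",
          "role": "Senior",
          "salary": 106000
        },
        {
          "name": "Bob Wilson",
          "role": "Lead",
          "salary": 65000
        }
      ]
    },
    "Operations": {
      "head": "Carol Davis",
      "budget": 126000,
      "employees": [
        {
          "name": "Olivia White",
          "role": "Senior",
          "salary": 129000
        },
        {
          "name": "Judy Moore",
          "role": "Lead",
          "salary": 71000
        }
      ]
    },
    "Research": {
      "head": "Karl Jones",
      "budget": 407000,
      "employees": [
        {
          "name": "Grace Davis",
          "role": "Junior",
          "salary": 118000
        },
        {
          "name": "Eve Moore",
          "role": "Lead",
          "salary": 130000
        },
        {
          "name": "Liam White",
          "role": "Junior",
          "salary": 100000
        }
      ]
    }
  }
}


Path: departments.Operations.head

Navigate:
  -> departments
  -> Operations
  -> head = 'Carol Davis'

Carol Davis


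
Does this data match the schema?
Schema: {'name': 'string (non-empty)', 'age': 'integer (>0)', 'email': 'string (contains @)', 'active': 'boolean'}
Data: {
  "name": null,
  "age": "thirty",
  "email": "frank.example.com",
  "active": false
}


Validating each field against schema:
  name: FAIL (null is not a string)
  age: FAIL ("thirty" is not an integer)
  email: FAIL ("frank.example.com" does not contain @)
  active: OK (boolean)

Result: INVALID (3 errors: name, age, email)

INVALID (3 errors: name, age, email)


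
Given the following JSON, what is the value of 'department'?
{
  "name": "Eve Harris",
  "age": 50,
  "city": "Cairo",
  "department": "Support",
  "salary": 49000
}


Looking up field 'department'
Value: Support

Support


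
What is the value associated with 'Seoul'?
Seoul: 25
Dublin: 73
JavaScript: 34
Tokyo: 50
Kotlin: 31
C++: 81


Looking up key 'Seoul'
Value: 25

25


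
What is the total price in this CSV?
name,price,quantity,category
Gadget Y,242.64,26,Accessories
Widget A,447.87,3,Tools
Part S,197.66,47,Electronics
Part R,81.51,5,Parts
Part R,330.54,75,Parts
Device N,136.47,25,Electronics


Computing total price:
Values: [242.64, 447.87, 197.66, 81.51, 330.54, 136.47]
Sum = 1436.69

1436.69


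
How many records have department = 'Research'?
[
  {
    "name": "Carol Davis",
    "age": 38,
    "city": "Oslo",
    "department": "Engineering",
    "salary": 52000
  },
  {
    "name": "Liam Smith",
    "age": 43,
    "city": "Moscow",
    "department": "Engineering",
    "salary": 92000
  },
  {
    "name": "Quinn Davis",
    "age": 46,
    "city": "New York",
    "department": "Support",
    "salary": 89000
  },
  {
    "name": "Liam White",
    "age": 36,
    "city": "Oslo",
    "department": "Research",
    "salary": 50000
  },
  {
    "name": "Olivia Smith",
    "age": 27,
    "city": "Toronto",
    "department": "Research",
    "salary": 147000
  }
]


Data: 5 records
Condition: department = 'Research'

Checking each record:
  Carol Davis: Engineering
  Liam Smith: Engineering
  Quinn Davis: Support
  Liam White: Research MATCH
  Olivia Smith: Research MATCH

Count: 2

2


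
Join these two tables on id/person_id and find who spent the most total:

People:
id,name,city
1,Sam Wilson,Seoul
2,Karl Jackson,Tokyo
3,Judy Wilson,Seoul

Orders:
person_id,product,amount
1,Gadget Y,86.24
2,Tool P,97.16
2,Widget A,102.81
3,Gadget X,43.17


Join on: people.id = orders.person_id

Joined rows:
  Sam Wilson (Seoul) bought Gadget Y for $86.24
  Karl Jackson (Tokyo) bought Tool P for $97.16
  Karl Jackson (Tokyo) bought Widget A for $102.81
  Judy Wilson (Seoul) bought Gadget X for $43.17

Total per person:
  Karl Jackson: $199.97
  Sam Wilson: $86.24
  Judy Wilson: $43.17

Top spender: Karl Jackson ($199.97)

Karl Jackson ($199.97)


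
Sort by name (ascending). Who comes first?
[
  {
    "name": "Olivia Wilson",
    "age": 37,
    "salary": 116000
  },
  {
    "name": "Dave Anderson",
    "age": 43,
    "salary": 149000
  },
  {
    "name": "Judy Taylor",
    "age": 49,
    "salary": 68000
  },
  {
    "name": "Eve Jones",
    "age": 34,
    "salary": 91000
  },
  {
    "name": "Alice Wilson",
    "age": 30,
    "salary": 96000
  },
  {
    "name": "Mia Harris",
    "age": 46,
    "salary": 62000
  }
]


Sort by: name (ascending)

Sorted order:
  1. Alice Wilson (name = Alice Wilson)
  2. Dave Anderson (name = Dave Anderson)
  3. Eve Jones (name = Eve Jones)
  4. Judy Taylor (name = Judy Taylor)
  5. Mia Harris (name = Mia Harris)
  6. Olivia Wilson (name = Olivia Wilson)

First: Alice Wilson

Alice Wilson


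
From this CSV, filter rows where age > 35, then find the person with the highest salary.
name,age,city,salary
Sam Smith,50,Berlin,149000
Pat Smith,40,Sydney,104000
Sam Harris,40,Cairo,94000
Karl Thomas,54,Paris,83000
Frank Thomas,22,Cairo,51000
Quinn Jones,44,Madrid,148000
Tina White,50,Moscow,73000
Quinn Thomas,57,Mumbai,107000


Filter: age > 35
Sort by: salary (descending)

Filtered records (7):
  Sam Smith, age 50, salary $149000
  Quinn Jones, age 44, salary $148000
  Quinn Thomas, age 57, salary $107000
  Pat Smith, age 40, salary $104000
  Sam Harris, age 40, salary $94000
  Karl Thomas, age 54, salary $83000
  Tina White, age 50, salary $73000

Highest salary: Sam Smith ($149000)

Sam Smith


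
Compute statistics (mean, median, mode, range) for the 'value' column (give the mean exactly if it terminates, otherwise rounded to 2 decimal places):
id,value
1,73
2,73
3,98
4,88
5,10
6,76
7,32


Data: [73, 73, 98, 88, 10, 76, 32]
Count: 7
Sum: 450
Mean: 450/7 ≈ 64.29 (rounded to 2 decimal places)
Sorted: [10, 32, 73, 73, 76, 88, 98]
Median: 73.0
Mode: 73 (2 times)
Range: 98 - 10 = 88
Min: 10, Max: 98

mean≈64.29, median=73.0, mode=73, range=88


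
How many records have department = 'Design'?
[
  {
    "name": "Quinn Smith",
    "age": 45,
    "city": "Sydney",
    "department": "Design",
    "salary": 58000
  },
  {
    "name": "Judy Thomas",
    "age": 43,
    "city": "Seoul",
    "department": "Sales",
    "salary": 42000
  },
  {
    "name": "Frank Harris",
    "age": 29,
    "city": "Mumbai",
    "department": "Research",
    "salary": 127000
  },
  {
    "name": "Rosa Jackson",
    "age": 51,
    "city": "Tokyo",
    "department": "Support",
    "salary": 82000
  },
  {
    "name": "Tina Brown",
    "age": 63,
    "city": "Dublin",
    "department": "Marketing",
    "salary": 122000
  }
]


Data: 5 records
Condition: department = 'Design'

Checking each record:
  Quinn Smith: Design MATCH
  Judy Thomas: Sales
  Frank Harris: Research
  Rosa Jackson: Support
  Tina Brown: Marketing

Count: 1

1


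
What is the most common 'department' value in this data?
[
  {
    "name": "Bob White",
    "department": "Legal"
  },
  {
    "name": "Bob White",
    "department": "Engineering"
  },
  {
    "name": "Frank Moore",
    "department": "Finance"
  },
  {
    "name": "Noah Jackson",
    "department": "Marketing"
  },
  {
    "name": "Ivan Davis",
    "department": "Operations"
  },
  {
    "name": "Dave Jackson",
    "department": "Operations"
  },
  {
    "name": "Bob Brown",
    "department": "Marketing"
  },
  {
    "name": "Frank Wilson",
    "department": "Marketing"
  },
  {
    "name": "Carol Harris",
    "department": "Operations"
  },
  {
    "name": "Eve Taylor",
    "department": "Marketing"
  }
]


Counting 'department' values across 10 records:

  Marketing: 4 ####
  Operations: 3 ###
  Legal: 1 #
  Engineering: 1 #
  Finance: 1 #

Most common: Marketing (4 times)

Marketing (4 times)


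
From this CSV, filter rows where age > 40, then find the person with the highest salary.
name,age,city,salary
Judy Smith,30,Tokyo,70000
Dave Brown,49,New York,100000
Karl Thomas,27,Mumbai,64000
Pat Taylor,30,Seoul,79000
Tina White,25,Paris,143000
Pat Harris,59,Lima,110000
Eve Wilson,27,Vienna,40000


Filter: age > 40
Sort by: salary (descending)

Filtered records (2):
  Pat Harris, age 59, salary $110000
  Dave Brown, age 49, salary $100000

Highest salary: Pat Harris ($110000)

Pat Harris


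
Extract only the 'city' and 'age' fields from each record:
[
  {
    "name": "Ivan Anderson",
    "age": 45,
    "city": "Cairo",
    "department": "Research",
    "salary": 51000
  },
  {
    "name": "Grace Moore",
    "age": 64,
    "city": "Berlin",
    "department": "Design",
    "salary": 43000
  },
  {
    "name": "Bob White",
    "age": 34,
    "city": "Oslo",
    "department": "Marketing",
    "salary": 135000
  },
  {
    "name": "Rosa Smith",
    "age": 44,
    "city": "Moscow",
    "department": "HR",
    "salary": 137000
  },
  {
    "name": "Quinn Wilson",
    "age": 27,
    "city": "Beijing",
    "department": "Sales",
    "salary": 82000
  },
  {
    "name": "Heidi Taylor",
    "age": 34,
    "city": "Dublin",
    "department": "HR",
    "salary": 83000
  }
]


Original: 6 records with fields: name, age, city, department, salary
Keep: ['city', 'age']
Drop: ['name', 'department', 'salary']
Result: 6 records, 2 fields each

[
  {
    "city": "Cairo",
    "age": 45
  },
  {
    "city": "Berlin",
    "age": 64
  },
  {
    "city": "Oslo",
    "age": 34
  },
  {
    "city": "Moscow",
    "age": 44
  },
  {
    "city": "Beijing",
    "age": 27
  },
  {
    "city": "Dublin",
    "age": 34
  }
]


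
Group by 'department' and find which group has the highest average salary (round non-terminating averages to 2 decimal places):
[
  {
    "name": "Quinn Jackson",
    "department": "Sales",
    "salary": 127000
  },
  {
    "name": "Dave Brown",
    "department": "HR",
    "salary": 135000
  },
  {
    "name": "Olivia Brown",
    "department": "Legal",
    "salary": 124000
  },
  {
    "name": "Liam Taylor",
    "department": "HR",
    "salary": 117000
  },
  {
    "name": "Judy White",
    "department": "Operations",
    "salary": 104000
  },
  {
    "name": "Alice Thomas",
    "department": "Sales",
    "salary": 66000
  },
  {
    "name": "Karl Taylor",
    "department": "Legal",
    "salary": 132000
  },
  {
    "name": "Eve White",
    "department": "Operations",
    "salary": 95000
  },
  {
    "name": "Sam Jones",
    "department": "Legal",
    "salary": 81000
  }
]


Group by: department

Groups:
  HR: 2 people, avg salary = 252000/2 = $126000
  Legal: 3 people, avg salary = 337000/3 ≈ $112333.33
  Operations: 2 people, avg salary = 199000/2 = $99500
  Sales: 2 people, avg salary = 193000/2 = $96500

Highest average salary: HR ($126000)

HR ($126000)


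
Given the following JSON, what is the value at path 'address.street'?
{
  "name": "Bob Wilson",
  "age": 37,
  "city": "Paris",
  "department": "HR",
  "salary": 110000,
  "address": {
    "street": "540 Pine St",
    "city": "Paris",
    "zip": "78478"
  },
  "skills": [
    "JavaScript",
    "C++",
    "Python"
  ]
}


Query: address.street
Path: address -> street
Value: 540 Pine St

540 Pine St


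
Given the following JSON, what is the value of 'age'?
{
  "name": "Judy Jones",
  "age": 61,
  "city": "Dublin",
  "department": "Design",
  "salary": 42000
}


Looking up field 'age'
Value: 61

61


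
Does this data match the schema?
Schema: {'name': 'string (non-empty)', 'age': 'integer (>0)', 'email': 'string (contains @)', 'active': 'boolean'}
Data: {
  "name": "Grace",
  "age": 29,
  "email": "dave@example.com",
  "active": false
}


Validating each field against schema:
  name: OK (non-empty string)
  age: OK (positive integer)
  email: OK (string with @)
  active: OK (boolean)

Result: VALID

VALID


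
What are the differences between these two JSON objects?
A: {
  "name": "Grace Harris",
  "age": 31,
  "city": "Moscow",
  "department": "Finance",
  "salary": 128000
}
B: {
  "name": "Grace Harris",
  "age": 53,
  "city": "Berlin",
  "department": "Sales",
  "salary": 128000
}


Comparing each field (in key order):
  name: same
  age: DIFFERENT
  city: DIFFERENT
  department: DIFFERENT
  salary: same
Differences:
  age: 31 -> 53
  city: Moscow -> Berlin
  department: Finance -> Sales

3 field(s) changed

3 changes: age, city, department


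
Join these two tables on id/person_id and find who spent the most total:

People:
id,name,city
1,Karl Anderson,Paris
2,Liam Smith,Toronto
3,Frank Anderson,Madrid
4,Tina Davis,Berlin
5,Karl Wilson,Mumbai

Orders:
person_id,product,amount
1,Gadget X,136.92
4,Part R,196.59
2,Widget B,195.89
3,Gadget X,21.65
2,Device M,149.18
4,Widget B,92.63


Join on: people.id = orders.person_id

Joined rows:
  Karl Anderson (Paris) bought Gadget X for $136.92
  Tina Davis (Berlin) bought Part R for $196.59
  Liam Smith (Toronto) bought Widget B for $195.89
  Frank Anderson (Madrid) bought Gadget X for $21.65
  Liam Smith (Toronto) bought Device M for $149.18
  Tina Davis (Berlin) bought Widget B for $92.63

Total per person:
  Liam Smith: $345.07
  Tina Davis: $289.22
  Karl Anderson: $136.92
  Frank Anderson: $21.65

Top spender: Liam Smith ($345.07)

Liam Smith ($345.07)


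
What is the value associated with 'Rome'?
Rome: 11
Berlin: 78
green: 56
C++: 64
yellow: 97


Looking up key 'Rome'
Value: 11

11


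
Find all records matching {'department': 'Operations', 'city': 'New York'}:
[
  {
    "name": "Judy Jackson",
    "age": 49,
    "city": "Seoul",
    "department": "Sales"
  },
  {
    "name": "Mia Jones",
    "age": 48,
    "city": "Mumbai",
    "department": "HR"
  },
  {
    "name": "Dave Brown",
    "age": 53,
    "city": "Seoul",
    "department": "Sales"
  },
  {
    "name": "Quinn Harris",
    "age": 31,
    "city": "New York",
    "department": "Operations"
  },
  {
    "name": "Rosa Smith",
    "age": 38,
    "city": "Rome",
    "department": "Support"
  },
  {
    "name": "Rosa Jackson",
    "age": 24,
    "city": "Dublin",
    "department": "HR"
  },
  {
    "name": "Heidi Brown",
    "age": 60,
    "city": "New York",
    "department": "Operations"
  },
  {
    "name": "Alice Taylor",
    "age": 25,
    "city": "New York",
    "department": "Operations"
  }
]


Search criteria: {'department': 'Operations', 'city': 'New York'}

Checking 8 records:
  Judy Jackson: {department: Sales, city: Seoul}
  Mia Jones: {department: HR, city: Mumbai}
  Dave Brown: {department: Sales, city: Seoul}
  Quinn Harris: {department: Operations, city: New York} <-- MATCH
  Rosa Smith: {department: Support, city: Rome}
  Rosa Jackson: {department: HR, city: Dublin}
  Heidi Brown: {department: Operations, city: New York} <-- MATCH
  Alice Taylor: {department: Operations, city: New York} <-- MATCH

Matches: ["Quinn Harris", "Heidi Brown", "Alice Taylor"]

["Quinn Harris", "Heidi Brown", "Alice Taylor"]


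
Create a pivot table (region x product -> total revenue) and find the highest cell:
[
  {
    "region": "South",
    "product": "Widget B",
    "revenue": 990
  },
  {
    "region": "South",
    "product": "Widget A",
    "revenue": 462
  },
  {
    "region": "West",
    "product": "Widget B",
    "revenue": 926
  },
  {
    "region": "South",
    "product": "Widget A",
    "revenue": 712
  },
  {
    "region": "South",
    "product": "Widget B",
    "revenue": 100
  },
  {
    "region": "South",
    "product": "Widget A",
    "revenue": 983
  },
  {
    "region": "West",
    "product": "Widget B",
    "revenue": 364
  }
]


Pivot: region (rows) x product (columns) -> total revenue

     Widget A      Widget B    
South         2157          1090  
West             0          1290  

Highest: South / Widget A = $2157

South / Widget A = $2157


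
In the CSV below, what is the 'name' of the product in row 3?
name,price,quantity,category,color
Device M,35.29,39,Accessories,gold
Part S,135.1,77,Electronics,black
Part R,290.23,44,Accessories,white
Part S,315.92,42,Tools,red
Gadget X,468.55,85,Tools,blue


Query: Row 3 ('Part R'), column 'name'
Value: Part R

Part R


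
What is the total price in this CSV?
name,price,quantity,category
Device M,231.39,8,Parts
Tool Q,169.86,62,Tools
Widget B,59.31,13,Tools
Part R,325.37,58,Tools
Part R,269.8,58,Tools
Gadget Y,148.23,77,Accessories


Computing total price:
Values: [231.39, 169.86, 59.31, 325.37, 269.8, 148.23]
Sum = 1203.96

1203.96


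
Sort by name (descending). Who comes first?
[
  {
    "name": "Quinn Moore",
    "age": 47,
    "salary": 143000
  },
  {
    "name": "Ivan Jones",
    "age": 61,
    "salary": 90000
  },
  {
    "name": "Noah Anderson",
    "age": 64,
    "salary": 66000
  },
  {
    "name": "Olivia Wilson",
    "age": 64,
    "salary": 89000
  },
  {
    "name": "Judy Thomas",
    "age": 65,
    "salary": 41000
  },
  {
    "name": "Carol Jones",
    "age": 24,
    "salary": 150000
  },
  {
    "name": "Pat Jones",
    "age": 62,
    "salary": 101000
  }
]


Sort by: name (descending)

Sorted order:
  1. Quinn Moore (name = Quinn Moore)
  2. Pat Jones (name = Pat Jones)
  3. Olivia Wilson (name = Olivia Wilson)
  4. Noah Anderson (name = Noah Anderson)
  5. Judy Thomas (name = Judy Thomas)
  6. Ivan Jones (name = Ivan Jones)
  7. Carol Jones (name = Carol Jones)

First: Quinn Moore

Quinn Moore


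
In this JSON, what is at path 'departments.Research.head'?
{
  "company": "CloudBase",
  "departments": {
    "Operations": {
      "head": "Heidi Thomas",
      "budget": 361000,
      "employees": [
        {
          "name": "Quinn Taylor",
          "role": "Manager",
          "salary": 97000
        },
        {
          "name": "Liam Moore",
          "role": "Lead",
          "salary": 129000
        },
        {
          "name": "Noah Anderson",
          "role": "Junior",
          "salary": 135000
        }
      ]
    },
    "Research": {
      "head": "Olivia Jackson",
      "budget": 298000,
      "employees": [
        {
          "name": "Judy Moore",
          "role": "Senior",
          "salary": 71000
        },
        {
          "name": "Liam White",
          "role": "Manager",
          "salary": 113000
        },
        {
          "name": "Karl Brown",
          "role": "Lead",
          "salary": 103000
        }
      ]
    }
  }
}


Path: departments.Research.head

Navigate:
  -> departments
  -> Research
  -> head = 'Olivia Jackson'

Olivia Jackson


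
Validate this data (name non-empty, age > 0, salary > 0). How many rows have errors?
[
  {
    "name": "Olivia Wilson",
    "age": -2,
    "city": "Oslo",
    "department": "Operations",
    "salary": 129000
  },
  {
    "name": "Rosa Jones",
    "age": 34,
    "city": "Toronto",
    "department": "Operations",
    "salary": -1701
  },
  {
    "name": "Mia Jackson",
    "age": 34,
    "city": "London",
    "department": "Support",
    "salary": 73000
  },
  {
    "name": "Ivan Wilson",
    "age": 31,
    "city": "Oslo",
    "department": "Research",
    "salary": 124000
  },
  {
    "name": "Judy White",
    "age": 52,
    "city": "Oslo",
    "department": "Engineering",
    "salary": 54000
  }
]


Validating 5 records:
Rules: name non-empty, age > 0, salary > 0

  Row 1 (Olivia Wilson): negative age: -2
  Row 2 (Rosa Jones): negative salary: -1701
  Row 3 (Mia Jackson): OK
  Row 4 (Ivan Wilson): OK
  Row 5 (Judy White): OK

Total errors: 2

2 errors


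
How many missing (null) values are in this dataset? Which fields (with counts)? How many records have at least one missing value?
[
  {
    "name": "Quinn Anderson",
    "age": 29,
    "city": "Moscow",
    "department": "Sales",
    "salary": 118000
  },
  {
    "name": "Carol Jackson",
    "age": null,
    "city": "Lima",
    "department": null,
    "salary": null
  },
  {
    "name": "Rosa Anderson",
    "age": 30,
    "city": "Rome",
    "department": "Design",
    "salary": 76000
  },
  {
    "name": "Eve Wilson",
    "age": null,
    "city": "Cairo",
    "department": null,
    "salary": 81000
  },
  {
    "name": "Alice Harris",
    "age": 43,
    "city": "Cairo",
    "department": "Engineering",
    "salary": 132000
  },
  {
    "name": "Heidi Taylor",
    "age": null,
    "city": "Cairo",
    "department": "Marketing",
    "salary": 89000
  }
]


Checking for missing (null) values in 6 records:

  Quinn Anderson: complete
  Carol Jackson: age, department, salary
  Rosa Anderson: complete
  Eve Wilson: age, department
  Alice Harris: complete
  Heidi Taylor: age

Per field:
  name: 0 missing
  age: 3 missing
  city: 0 missing
  department: 2 missing
  salary: 1 missing

Total missing values: 6
Records with any missing: 3

6 missing values (age: 3, department: 2, salary: 1); 3 incomplete records


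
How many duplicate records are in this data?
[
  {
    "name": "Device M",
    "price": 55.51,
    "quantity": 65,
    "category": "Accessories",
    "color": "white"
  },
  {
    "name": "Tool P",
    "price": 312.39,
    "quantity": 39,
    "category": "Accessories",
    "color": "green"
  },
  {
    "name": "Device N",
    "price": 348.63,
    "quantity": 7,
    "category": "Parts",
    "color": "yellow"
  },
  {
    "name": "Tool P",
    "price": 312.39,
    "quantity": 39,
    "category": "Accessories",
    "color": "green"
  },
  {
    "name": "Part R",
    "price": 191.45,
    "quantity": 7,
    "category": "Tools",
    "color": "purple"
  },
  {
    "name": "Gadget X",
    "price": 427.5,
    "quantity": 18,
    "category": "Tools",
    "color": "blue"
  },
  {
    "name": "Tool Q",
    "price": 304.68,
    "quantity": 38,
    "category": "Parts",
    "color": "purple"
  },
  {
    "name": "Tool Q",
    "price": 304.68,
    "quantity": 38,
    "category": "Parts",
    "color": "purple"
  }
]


Checking 8 records for duplicates:

  Row 1: Device M ($55.51, qty 65)
  Row 2: Tool P ($312.39, qty 39)
  Row 3: Device N ($348.63, qty 7)
  Row 4: Tool P ($312.39, qty 39) <-- DUPLICATE
  Row 5: Part R ($191.45, qty 7)
  Row 6: Gadget X ($427.5, qty 18)
  Row 7: Tool Q ($304.68, qty 38)
  Row 8: Tool Q ($304.68, qty 38) <-- DUPLICATE

Duplicates found: 2
Unique records: 6

2 duplicates, 6 unique


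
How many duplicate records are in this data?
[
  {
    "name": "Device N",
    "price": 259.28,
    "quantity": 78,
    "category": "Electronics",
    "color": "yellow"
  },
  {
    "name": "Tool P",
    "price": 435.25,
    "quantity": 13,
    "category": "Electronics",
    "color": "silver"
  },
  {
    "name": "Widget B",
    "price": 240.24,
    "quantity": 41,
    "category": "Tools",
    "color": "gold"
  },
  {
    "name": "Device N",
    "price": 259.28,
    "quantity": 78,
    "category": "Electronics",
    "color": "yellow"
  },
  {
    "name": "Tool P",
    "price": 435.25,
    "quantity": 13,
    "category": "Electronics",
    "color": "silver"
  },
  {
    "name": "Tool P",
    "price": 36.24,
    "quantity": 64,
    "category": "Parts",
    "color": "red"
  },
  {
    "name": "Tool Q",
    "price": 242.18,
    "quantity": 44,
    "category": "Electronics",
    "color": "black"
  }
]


Checking 7 records for duplicates:

  Row 1: Device N ($259.28, qty 78)
  Row 2: Tool P ($435.25, qty 13)
  Row 3: Widget B ($240.24, qty 41)
  Row 4: Device N ($259.28, qty 78) <-- DUPLICATE
  Row 5: Tool P ($435.25, qty 13) <-- DUPLICATE
  Row 6: Tool P ($36.24, qty 64)
  Row 7: Tool Q ($242.18, qty 44)

Duplicates found: 2
Unique records: 5

2 duplicates, 5 unique


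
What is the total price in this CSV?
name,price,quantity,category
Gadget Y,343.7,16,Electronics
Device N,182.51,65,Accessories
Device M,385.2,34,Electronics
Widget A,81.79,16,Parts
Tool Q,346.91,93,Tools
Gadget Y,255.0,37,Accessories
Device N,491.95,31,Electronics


Computing total price:
Values: [343.7, 182.51, 385.2, 81.79, 346.91, 255.0, 491.95]
Sum = 2087.06

2087.06


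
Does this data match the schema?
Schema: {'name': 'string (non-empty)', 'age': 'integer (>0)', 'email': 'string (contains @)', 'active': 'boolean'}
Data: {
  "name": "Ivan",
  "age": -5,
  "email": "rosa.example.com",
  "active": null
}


Validating each field against schema:
  name: OK (non-empty string)
  age: FAIL (-5 is not > 0)
  email: FAIL ("rosa.example.com" does not contain @)
  active: FAIL (null is not a boolean)

Result: INVALID (3 errors: age, email, active)

INVALID (3 errors: age, email, active)


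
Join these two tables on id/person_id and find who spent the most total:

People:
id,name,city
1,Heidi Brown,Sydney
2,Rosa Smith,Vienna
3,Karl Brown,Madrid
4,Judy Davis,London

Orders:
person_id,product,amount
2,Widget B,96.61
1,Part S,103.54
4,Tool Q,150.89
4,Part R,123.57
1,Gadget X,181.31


Join on: people.id = orders.person_id

Joined rows:
  Rosa Smith (Vienna) bought Widget B for $96.61
  Heidi Brown (Sydney) bought Part S for $103.54
  Judy Davis (London) bought Tool Q for $150.89
  Judy Davis (London) bought Part R for $123.57
  Heidi Brown (Sydney) bought Gadget X for $181.31

Total per person:
  Heidi Brown: $284.85
  Judy Davis: $274.46
  Rosa Smith: $96.61

Top spender: Heidi Brown ($284.85)

Heidi Brown ($284.85)


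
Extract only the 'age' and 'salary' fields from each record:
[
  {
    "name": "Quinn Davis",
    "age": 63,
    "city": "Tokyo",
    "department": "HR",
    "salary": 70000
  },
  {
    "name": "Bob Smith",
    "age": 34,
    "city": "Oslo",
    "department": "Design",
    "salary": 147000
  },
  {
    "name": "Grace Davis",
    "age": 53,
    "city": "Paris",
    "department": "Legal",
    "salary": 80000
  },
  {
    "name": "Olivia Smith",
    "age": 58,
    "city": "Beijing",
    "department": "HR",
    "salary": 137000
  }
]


Original: 4 records with fields: name, age, city, department, salary
Keep: ['age', 'salary']
Drop: ['name', 'city', 'department']
Result: 4 records, 2 fields each

[
  {
    "age": 63,
    "salary": 70000
  },
  {
    "age": 34,
    "salary": 147000
  },
  {
    "age": 53,
    "salary": 80000
  },
  {
    "age": 58,
    "salary": 137000
  }
]


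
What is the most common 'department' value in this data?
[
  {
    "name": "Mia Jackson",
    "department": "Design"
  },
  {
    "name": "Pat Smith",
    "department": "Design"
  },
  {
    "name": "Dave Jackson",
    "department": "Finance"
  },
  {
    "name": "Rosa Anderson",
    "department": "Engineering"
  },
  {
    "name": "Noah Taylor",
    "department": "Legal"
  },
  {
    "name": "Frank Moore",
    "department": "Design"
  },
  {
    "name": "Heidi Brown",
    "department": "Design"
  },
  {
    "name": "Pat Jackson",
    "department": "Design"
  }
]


Counting 'department' values across 8 records:

  Design: 5 #####
  Finance: 1 #
  Engineering: 1 #
  Legal: 1 #

Most common: Design (5 times)

Design (5 times)


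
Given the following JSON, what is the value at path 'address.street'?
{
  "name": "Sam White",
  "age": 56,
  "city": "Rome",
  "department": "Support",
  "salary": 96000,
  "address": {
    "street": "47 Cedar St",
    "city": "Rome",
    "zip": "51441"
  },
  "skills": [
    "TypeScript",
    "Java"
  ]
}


Query: address.street
Path: address -> street
Value: 47 Cedar St

47 Cedar St


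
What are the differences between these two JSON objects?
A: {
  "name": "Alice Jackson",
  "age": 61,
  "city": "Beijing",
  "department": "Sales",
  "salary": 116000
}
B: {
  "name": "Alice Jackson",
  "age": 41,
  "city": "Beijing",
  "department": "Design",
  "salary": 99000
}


Comparing each field (in key order):
  name: same
  age: DIFFERENT
  city: same
  department: DIFFERENT
  salary: DIFFERENT
Differences:
  age: 61 -> 41
  department: Sales -> Design
  salary: 116000 -> 99000

3 field(s) changed

3 changes: age, department, salary


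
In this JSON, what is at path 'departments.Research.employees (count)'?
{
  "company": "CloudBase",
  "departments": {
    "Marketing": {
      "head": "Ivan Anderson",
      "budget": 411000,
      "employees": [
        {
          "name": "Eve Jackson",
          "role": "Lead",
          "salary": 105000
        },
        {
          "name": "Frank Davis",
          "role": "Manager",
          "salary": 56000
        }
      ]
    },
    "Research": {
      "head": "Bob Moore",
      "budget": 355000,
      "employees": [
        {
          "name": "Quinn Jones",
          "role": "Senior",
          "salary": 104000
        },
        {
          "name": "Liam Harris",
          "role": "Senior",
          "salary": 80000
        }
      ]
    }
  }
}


Path: departments.Research.employees (count)

Navigate:
  -> departments
  -> Research
  -> employees (array, length 2)

2


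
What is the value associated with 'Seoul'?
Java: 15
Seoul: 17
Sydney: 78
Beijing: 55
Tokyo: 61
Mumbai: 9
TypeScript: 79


Looking up key 'Seoul'
Value: 17

17


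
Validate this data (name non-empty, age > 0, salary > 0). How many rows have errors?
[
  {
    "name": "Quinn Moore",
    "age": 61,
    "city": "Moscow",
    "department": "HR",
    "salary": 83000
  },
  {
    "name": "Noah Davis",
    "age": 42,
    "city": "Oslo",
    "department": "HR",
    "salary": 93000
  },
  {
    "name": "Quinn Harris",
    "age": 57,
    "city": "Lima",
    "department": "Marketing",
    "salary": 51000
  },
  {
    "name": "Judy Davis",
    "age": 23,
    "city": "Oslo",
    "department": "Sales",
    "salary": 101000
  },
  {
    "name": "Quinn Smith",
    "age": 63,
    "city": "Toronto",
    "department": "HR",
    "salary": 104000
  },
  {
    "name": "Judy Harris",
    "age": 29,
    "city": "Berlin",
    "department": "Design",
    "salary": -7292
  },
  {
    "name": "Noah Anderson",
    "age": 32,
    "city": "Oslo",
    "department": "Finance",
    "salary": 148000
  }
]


Validating 7 records:
Rules: name non-empty, age > 0, salary > 0

  Row 1 (Quinn Moore): OK
  Row 2 (Noah Davis): OK
  Row 3 (Quinn Harris): OK
  Row 4 (Judy Davis): OK
  Row 5 (Quinn Smith): OK
  Row 6 (Judy Harris): negative salary: -7292
  Row 7 (Noah Anderson): OK

Total errors: 1

1 errors


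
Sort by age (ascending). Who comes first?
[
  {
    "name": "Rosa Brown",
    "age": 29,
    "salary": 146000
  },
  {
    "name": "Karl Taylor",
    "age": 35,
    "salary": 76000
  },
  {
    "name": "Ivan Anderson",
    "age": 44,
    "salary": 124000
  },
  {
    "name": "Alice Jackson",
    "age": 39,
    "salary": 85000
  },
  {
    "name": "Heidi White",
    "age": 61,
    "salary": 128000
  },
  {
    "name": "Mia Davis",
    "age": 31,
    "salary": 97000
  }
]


Sort by: age (ascending)

Sorted order:
  1. Rosa Brown (age = 29)
  2. Mia Davis (age = 31)
  3. Karl Taylor (age = 35)
  4. Alice Jackson (age = 39)
  5. Ivan Anderson (age = 44)
  6. Heidi White (age = 61)

First: Rosa Brown

Rosa Brown


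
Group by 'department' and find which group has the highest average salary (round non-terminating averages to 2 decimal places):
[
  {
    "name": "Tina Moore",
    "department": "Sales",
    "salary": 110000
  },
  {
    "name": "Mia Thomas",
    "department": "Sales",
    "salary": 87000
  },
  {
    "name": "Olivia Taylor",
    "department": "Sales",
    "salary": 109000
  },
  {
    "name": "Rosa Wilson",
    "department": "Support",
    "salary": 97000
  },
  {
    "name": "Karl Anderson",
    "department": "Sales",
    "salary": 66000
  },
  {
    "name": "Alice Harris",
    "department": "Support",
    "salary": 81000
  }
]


Group by: department

Groups:
  Sales: 4 people, avg salary = 372000/4 = $93000
  Support: 2 people, avg salary = 178000/2 = $89000

Highest average salary: Sales ($93000)

Sales ($93000)
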